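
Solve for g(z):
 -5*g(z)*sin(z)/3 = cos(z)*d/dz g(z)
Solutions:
 g(z) = C1*cos(z)^(5/3)


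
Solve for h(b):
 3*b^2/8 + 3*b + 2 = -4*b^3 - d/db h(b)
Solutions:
 h(b) = C1 - b^4 - b^3/8 - 3*b^2/2 - 2*b


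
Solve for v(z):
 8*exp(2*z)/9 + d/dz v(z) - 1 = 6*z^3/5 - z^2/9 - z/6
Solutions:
 v(z) = C1 + 3*z^4/10 - z^3/27 - z^2/12 + z - 4*exp(2*z)/9


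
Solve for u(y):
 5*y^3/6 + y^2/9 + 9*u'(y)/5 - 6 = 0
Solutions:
 u(y) = C1 - 25*y^4/216 - 5*y^3/243 + 10*y/3


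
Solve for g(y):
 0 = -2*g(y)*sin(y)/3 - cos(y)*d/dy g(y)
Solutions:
 g(y) = C1*cos(y)^(2/3)


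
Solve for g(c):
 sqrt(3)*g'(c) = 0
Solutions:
 g(c) = C1


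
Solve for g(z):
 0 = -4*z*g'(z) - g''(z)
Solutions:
 g(z) = C1 + C2*erf(sqrt(2)*z)


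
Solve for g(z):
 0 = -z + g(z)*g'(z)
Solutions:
 g(z) = -sqrt(C1 + z^2)
 g(z) = sqrt(C1 + z^2)


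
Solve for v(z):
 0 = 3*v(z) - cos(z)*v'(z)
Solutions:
 v(z) = C1*(sin(z) + 1)^(3/2)/(sin(z) - 1)^(3/2)


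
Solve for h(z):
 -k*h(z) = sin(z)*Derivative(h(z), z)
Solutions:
 h(z) = C1*exp(k*(-log(cos(z) - 1) + log(cos(z) + 1))/2)


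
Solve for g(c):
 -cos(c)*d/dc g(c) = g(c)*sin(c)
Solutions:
 g(c) = C1*cos(c)


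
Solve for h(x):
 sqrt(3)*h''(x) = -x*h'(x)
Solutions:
 h(x) = C1 + C2*erf(sqrt(2)*3^(3/4)*x/6)


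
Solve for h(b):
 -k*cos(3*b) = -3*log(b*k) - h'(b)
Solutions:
 h(b) = C1 - 3*b*log(b*k) + 3*b + k*sin(3*b)/3


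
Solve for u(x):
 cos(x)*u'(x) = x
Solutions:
 u(x) = C1 + Integral(x/cos(x), x)


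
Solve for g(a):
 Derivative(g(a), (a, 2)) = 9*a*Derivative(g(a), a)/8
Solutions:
 g(a) = C1 + C2*erfi(3*a/4)


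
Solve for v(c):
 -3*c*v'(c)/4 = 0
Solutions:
 v(c) = C1


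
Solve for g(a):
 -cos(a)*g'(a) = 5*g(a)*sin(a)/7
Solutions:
 g(a) = C1*cos(a)^(5/7)


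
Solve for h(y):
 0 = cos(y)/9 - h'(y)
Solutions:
 h(y) = C1 + sin(y)/9


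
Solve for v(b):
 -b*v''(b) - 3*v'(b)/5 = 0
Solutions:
 v(b) = C1 + C2*b^(2/5)


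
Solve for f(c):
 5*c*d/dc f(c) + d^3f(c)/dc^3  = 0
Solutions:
 f(c) = C1 + Integral(C2*airyai(-5^(1/3)*c) + C3*airybi(-5^(1/3)*c), c)


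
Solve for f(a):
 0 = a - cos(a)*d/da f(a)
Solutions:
 f(a) = C1 + Integral(a/cos(a), a)


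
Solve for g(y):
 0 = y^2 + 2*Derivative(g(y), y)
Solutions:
 g(y) = C1 - y^3/6


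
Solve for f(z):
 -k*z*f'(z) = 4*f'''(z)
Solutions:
 f(z) = C1 + Integral(C2*airyai(2^(1/3)*z*(-k)^(1/3)/2) + C3*airybi(2^(1/3)*z*(-k)^(1/3)/2), z)


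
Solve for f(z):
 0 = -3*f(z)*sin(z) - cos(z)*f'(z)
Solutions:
 f(z) = C1*cos(z)^3


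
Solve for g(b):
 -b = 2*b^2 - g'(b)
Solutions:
 g(b) = C1 + 2*b^3/3 + b^2/2


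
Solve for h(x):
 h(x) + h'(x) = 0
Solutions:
 h(x) = C1*exp(-x)


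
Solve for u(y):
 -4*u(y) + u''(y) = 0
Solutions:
 u(y) = C1*exp(-2*y) + C2*exp(2*y)


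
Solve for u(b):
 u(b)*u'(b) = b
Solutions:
 u(b) = -sqrt(C1 + b^2)
 u(b) = sqrt(C1 + b^2)


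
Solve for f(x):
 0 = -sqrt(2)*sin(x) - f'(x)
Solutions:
 f(x) = C1 + sqrt(2)*cos(x)


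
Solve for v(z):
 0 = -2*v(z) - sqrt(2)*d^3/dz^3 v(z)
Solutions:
 v(z) = C3*exp(-2^(1/6)*z) + (C1*sin(2^(1/6)*sqrt(3)*z/2) + C2*cos(2^(1/6)*sqrt(3)*z/2))*exp(2^(1/6)*z/2)


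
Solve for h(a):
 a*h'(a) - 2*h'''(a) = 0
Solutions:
 h(a) = C1 + Integral(C2*airyai(2^(2/3)*a/2) + C3*airybi(2^(2/3)*a/2), a)


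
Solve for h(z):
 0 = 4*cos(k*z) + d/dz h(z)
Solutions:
 h(z) = C1 - 4*sin(k*z)/k


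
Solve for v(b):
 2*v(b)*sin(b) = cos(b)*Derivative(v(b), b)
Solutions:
 v(b) = C1/cos(b)^2


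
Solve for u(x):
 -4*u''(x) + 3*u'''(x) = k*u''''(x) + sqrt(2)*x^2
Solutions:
 u(x) = C1 + C2*x + C3*exp(x*(3 - sqrt(9 - 16*k))/(2*k)) + C4*exp(x*(sqrt(9 - 16*k) + 3)/(2*k)) - sqrt(2)*x^4/48 - sqrt(2)*x^3/16 + sqrt(2)*x^2*(4*k - 9)/64


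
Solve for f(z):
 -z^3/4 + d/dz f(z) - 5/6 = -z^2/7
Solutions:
 f(z) = C1 + z^4/16 - z^3/21 + 5*z/6


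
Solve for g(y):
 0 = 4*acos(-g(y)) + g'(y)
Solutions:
 Integral(1/acos(-_y), (_y, g(y))) = C1 - 4*y


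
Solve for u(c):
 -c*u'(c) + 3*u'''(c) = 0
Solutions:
 u(c) = C1 + Integral(C2*airyai(3^(2/3)*c/3) + C3*airybi(3^(2/3)*c/3), c)


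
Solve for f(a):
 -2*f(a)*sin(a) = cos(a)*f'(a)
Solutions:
 f(a) = C1*cos(a)^2


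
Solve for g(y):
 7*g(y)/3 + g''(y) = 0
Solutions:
 g(y) = C1*sin(sqrt(21)*y/3) + C2*cos(sqrt(21)*y/3)


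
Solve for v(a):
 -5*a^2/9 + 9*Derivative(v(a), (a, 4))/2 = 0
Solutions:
 v(a) = C1 + C2*a + C3*a^2 + C4*a^3 + a^6/2916


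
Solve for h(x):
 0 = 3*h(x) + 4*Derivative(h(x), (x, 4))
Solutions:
 h(x) = (C1*sin(3^(1/4)*x/2) + C2*cos(3^(1/4)*x/2))*exp(-3^(1/4)*x/2) + (C3*sin(3^(1/4)*x/2) + C4*cos(3^(1/4)*x/2))*exp(3^(1/4)*x/2)


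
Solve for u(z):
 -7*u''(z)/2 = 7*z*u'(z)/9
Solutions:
 u(z) = C1 + C2*erf(z/3)


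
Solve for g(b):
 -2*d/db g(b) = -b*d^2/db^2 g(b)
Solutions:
 g(b) = C1 + C2*b^3


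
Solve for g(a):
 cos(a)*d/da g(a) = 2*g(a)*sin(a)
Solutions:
 g(a) = C1/cos(a)^2


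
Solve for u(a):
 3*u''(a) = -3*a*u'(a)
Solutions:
 u(a) = C1 + C2*erf(sqrt(2)*a/2)


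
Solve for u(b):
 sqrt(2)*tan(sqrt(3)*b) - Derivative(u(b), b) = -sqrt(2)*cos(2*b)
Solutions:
 u(b) = C1 - sqrt(6)*log(cos(sqrt(3)*b))/3 + sqrt(2)*sin(2*b)/2


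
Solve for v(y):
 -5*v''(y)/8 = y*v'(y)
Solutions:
 v(y) = C1 + C2*erf(2*sqrt(5)*y/5)


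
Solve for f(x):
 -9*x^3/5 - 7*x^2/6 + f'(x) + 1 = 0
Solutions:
 f(x) = C1 + 9*x^4/20 + 7*x^3/18 - x


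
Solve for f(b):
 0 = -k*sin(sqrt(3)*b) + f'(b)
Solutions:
 f(b) = C1 - sqrt(3)*k*cos(sqrt(3)*b)/3


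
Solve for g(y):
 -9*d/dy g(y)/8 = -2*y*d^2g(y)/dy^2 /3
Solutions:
 g(y) = C1 + C2*y^(43/16)


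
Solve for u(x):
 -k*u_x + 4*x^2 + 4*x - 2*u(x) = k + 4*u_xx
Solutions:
 u(x) = C1*exp(x*(-k + sqrt(k^2 - 32))/8) + C2*exp(-x*(k + sqrt(k^2 - 32))/8) + k^2 - 2*k*x - 3*k/2 + 2*x^2 + 2*x - 8


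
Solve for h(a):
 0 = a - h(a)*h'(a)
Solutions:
 h(a) = -sqrt(C1 + a^2)
 h(a) = sqrt(C1 + a^2)


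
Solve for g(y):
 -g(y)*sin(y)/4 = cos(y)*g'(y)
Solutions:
 g(y) = C1*cos(y)^(1/4)


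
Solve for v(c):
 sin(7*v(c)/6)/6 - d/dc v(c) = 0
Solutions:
 -c/6 + 3*log(cos(7*v(c)/6) - 1)/7 - 3*log(cos(7*v(c)/6) + 1)/7 = C1


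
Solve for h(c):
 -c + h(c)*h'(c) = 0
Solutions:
 h(c) = -sqrt(C1 + c^2)
 h(c) = sqrt(C1 + c^2)


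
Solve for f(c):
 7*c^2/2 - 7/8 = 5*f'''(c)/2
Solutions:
 f(c) = C1 + C2*c + C3*c^2 + 7*c^5/300 - 7*c^3/120


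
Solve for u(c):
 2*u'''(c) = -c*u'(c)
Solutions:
 u(c) = C1 + Integral(C2*airyai(-2^(2/3)*c/2) + C3*airybi(-2^(2/3)*c/2), c)


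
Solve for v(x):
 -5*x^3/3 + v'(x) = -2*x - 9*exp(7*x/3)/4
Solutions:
 v(x) = C1 + 5*x^4/12 - x^2 - 27*exp(7*x/3)/28


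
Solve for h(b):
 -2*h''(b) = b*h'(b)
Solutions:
 h(b) = C1 + C2*erf(b/2)


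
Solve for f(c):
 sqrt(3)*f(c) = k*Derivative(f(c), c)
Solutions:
 f(c) = C1*exp(sqrt(3)*c/k)


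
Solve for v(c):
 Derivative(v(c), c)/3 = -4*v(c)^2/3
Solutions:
 v(c) = 1/(C1 + 4*c)


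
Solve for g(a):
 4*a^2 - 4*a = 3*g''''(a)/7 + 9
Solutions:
 g(a) = C1 + C2*a + C3*a^2 + C4*a^3 + 7*a^6/270 - 7*a^5/90 - 7*a^4/8


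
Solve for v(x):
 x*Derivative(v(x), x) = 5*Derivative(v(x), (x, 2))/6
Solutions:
 v(x) = C1 + C2*erfi(sqrt(15)*x/5)


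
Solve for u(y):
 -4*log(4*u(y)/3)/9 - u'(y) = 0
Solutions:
 9*Integral(1/(log(_y) - log(3) + 2*log(2)), (_y, u(y)))/4 = C1 - y


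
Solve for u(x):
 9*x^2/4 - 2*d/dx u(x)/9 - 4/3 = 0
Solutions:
 u(x) = C1 + 27*x^3/8 - 6*x


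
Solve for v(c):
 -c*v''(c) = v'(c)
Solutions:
 v(c) = C1 + C2*log(c)


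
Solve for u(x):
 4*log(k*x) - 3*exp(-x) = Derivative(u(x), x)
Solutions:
 u(x) = C1 + 4*x*log(k*x) - 4*x + 3*exp(-x)


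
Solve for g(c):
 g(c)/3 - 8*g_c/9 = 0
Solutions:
 g(c) = C1*exp(3*c/8)


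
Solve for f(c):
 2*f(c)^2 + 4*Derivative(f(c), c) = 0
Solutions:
 f(c) = 2/(C1 + c)


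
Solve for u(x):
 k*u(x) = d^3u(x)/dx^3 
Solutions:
 u(x) = C1*exp(k^(1/3)*x) + C2*exp(k^(1/3)*x*(-1 + sqrt(3)*I)/2) + C3*exp(-k^(1/3)*x*(1 + sqrt(3)*I)/2)


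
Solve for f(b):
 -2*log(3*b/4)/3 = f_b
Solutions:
 f(b) = C1 - 2*b*log(b)/3 - 2*b*log(3)/3 + 2*b/3 + 4*b*log(2)/3


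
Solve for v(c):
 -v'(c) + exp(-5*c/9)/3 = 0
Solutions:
 v(c) = C1 - 3*exp(-5*c/9)/5


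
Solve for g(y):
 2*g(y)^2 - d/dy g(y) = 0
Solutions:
 g(y) = -1/(C1 + 2*y)


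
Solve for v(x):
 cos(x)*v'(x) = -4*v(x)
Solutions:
 v(x) = C1*(sin(x)^2 - 2*sin(x) + 1)/(sin(x)^2 + 2*sin(x) + 1)


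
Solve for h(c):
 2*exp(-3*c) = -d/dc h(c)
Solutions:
 h(c) = C1 + 2*exp(-3*c)/3


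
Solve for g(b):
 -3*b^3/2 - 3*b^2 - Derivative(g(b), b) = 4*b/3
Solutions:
 g(b) = C1 - 3*b^4/8 - b^3 - 2*b^2/3


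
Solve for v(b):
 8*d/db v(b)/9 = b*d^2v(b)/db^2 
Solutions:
 v(b) = C1 + C2*b^(17/9)


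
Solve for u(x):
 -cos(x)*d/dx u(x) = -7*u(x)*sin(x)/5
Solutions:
 u(x) = C1/cos(x)^(7/5)


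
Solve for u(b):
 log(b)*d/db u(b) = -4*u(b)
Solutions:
 u(b) = C1*exp(-4*li(b))


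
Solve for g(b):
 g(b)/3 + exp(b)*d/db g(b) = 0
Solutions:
 g(b) = C1*exp(exp(-b)/3)


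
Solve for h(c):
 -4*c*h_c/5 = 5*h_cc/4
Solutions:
 h(c) = C1 + C2*erf(2*sqrt(2)*c/5)


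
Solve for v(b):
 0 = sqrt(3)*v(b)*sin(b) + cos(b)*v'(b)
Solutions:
 v(b) = C1*cos(b)^(sqrt(3))


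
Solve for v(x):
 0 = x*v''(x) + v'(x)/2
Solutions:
 v(x) = C1 + C2*sqrt(x)


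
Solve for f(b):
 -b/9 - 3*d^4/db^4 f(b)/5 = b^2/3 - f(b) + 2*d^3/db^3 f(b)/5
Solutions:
 f(b) = C1*exp(b*(-10 - 10^(1/3) + 2*10^(2/3))/18)*sin(10^(1/3)*sqrt(3)*b*(1 + 2*10^(1/3))/18) + C2*exp(b*(-10 - 10^(1/3) + 2*10^(2/3))/18)*cos(10^(1/3)*sqrt(3)*b*(1 + 2*10^(1/3))/18) + C3*exp(b) + C4*exp(b*(-2*10^(2/3) - 5 + 10^(1/3))/9) + b^2/3 + b/9


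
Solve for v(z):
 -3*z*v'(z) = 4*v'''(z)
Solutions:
 v(z) = C1 + Integral(C2*airyai(-6^(1/3)*z/2) + C3*airybi(-6^(1/3)*z/2), z)


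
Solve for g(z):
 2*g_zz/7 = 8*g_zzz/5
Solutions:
 g(z) = C1 + C2*z + C3*exp(5*z/28)


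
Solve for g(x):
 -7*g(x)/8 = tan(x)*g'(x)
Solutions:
 g(x) = C1/sin(x)^(7/8)


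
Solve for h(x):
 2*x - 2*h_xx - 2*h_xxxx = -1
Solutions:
 h(x) = C1 + C2*x + C3*sin(x) + C4*cos(x) + x^3/6 + x^2/4


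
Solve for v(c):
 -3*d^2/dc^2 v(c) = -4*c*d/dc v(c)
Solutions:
 v(c) = C1 + C2*erfi(sqrt(6)*c/3)


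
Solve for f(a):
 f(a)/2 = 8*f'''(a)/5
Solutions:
 f(a) = C3*exp(2^(2/3)*5^(1/3)*a/4) + (C1*sin(2^(2/3)*sqrt(3)*5^(1/3)*a/8) + C2*cos(2^(2/3)*sqrt(3)*5^(1/3)*a/8))*exp(-2^(2/3)*5^(1/3)*a/8)


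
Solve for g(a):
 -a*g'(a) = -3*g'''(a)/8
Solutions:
 g(a) = C1 + Integral(C2*airyai(2*3^(2/3)*a/3) + C3*airybi(2*3^(2/3)*a/3), a)


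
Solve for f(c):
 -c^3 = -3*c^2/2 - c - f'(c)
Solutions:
 f(c) = C1 + c^4/4 - c^3/2 - c^2/2


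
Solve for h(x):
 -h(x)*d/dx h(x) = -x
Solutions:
 h(x) = -sqrt(C1 + x^2)
 h(x) = sqrt(C1 + x^2)


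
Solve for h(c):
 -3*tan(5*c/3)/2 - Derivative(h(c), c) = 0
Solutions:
 h(c) = C1 + 9*log(cos(5*c/3))/10


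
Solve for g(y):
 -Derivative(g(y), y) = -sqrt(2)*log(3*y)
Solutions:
 g(y) = C1 + sqrt(2)*y*log(y) - sqrt(2)*y + sqrt(2)*y*log(3)


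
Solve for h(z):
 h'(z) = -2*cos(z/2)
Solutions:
 h(z) = C1 - 4*sin(z/2)


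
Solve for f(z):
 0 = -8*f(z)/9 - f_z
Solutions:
 f(z) = C1*exp(-8*z/9)


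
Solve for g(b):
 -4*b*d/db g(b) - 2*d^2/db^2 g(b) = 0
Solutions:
 g(b) = C1 + C2*erf(b)


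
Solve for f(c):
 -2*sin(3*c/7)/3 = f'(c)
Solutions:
 f(c) = C1 + 14*cos(3*c/7)/9


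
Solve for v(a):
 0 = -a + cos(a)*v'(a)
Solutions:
 v(a) = C1 + Integral(a/cos(a), a)


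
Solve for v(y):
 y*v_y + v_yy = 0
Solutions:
 v(y) = C1 + C2*erf(sqrt(2)*y/2)


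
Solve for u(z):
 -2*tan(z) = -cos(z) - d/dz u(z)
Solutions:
 u(z) = C1 - 2*log(cos(z)) - sin(z)


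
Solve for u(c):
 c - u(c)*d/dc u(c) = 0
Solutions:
 u(c) = -sqrt(C1 + c^2)
 u(c) = sqrt(C1 + c^2)


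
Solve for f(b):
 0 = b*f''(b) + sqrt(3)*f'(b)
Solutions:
 f(b) = C1 + C2*b^(1 - sqrt(3))


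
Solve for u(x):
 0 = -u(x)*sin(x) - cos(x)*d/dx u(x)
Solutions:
 u(x) = C1*cos(x)


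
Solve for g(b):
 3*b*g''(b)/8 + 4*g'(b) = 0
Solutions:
 g(b) = C1 + C2/b^(29/3)


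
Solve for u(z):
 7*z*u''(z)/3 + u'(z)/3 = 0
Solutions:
 u(z) = C1 + C2*z^(6/7)


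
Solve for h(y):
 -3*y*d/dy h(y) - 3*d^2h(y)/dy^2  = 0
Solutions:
 h(y) = C1 + C2*erf(sqrt(2)*y/2)


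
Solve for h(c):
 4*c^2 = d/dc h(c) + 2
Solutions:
 h(c) = C1 + 4*c^3/3 - 2*c


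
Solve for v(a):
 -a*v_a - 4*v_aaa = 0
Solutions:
 v(a) = C1 + Integral(C2*airyai(-2^(1/3)*a/2) + C3*airybi(-2^(1/3)*a/2), a)


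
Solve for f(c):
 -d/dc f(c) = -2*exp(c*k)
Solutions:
 f(c) = C1 + 2*exp(c*k)/k


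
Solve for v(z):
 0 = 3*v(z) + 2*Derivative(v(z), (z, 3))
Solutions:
 v(z) = C3*exp(-2^(2/3)*3^(1/3)*z/2) + (C1*sin(2^(2/3)*3^(5/6)*z/4) + C2*cos(2^(2/3)*3^(5/6)*z/4))*exp(2^(2/3)*3^(1/3)*z/4)


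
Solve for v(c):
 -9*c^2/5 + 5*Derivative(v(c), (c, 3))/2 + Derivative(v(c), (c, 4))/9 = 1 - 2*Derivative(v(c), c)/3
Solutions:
 v(c) = C1 + C2*exp(c*(-30 + 75*3^(2/3)/(4*sqrt(1129) + 1133)^(1/3) + 3^(1/3)*(4*sqrt(1129) + 1133)^(1/3))/4)*sin(3^(1/6)*c*(-3^(2/3)*(4*sqrt(1129) + 1133)^(1/3) + 225/(4*sqrt(1129) + 1133)^(1/3))/4) + C3*exp(c*(-30 + 75*3^(2/3)/(4*sqrt(1129) + 1133)^(1/3) + 3^(1/3)*(4*sqrt(1129) + 1133)^(1/3))/4)*cos(3^(1/6)*c*(-3^(2/3)*(4*sqrt(1129) + 1133)^(1/3) + 225/(4*sqrt(1129) + 1133)^(1/3))/4) + C4*exp(-c*(75*3^(2/3)/(4*sqrt(1129) + 1133)^(1/3) + 15 + 3^(1/3)*(4*sqrt(1129) + 1133)^(1/3))/2) + 9*c^3/10 - 75*c/4


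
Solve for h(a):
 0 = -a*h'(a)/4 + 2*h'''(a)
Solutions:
 h(a) = C1 + Integral(C2*airyai(a/2) + C3*airybi(a/2), a)


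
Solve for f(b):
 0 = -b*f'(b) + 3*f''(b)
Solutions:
 f(b) = C1 + C2*erfi(sqrt(6)*b/6)


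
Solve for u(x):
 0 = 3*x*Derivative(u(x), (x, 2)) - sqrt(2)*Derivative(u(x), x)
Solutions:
 u(x) = C1 + C2*x^(sqrt(2)/3 + 1)


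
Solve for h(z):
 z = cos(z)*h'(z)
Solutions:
 h(z) = C1 + Integral(z/cos(z), z)


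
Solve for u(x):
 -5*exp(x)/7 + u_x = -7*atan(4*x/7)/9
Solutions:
 u(x) = C1 - 7*x*atan(4*x/7)/9 + 5*exp(x)/7 + 49*log(16*x^2 + 49)/72


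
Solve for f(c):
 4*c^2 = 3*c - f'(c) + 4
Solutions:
 f(c) = C1 - 4*c^3/3 + 3*c^2/2 + 4*c


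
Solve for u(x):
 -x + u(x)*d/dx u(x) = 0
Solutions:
 u(x) = -sqrt(C1 + x^2)
 u(x) = sqrt(C1 + x^2)


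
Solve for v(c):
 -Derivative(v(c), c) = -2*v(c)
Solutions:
 v(c) = C1*exp(2*c)


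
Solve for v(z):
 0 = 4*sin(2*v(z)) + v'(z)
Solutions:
 v(z) = pi - acos((-C1 - exp(16*z))/(C1 - exp(16*z)))/2
 v(z) = acos((-C1 - exp(16*z))/(C1 - exp(16*z)))/2


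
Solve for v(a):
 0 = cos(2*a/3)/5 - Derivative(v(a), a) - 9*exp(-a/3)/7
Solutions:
 v(a) = C1 + 3*sin(2*a/3)/10 + 27*exp(-a/3)/7


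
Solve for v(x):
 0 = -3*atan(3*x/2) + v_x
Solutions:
 v(x) = C1 + 3*x*atan(3*x/2) - log(9*x^2 + 4)


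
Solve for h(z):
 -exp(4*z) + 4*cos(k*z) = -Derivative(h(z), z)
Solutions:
 h(z) = C1 + exp(4*z)/4 - 4*sin(k*z)/k


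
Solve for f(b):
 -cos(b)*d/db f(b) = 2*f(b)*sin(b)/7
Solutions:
 f(b) = C1*cos(b)^(2/7)


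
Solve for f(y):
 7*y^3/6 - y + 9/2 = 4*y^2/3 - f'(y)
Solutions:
 f(y) = C1 - 7*y^4/24 + 4*y^3/9 + y^2/2 - 9*y/2


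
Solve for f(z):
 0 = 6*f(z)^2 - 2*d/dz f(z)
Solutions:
 f(z) = -1/(C1 + 3*z)


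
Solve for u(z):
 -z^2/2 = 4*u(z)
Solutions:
 u(z) = -z^2/8


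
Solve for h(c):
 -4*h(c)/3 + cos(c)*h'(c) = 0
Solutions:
 h(c) = C1*(sin(c) + 1)^(2/3)/(sin(c) - 1)^(2/3)


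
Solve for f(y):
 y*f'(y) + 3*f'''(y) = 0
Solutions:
 f(y) = C1 + Integral(C2*airyai(-3^(2/3)*y/3) + C3*airybi(-3^(2/3)*y/3), y)


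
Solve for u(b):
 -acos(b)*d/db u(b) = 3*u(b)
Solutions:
 u(b) = C1*exp(-3*Integral(1/acos(b), b))


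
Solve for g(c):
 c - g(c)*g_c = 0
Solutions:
 g(c) = -sqrt(C1 + c^2)
 g(c) = sqrt(C1 + c^2)


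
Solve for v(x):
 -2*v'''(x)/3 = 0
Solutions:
 v(x) = C1 + C2*x + C3*x^2


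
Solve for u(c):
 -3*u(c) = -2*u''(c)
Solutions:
 u(c) = C1*exp(-sqrt(6)*c/2) + C2*exp(sqrt(6)*c/2)


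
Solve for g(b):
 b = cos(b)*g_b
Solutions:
 g(b) = C1 + Integral(b/cos(b), b)


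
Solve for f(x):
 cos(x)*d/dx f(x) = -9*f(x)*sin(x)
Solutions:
 f(x) = C1*cos(x)^9


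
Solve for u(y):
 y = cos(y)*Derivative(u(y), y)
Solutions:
 u(y) = C1 + Integral(y/cos(y), y)


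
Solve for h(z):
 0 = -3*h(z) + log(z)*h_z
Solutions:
 h(z) = C1*exp(3*li(z))


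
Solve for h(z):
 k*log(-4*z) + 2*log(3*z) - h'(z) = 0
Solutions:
 h(z) = C1 + z*(k + 2)*log(z) + z*(-k + 2*k*log(2) + I*pi*k - 2 + 2*log(3))


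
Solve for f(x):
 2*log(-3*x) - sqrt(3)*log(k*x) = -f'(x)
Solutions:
 f(x) = C1 + x*(sqrt(3)*log(-k) - 2*log(3) - sqrt(3) + 2) - x*(2 - sqrt(3))*log(-x)


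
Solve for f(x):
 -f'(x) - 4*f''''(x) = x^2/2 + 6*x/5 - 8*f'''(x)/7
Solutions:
 f(x) = C1 + C2*exp(x*(16/(21*sqrt(191793) + 9197)^(1/3) + 8 + (21*sqrt(191793) + 9197)^(1/3))/84)*sin(sqrt(3)*x*(-(21*sqrt(191793) + 9197)^(1/3) + 16/(21*sqrt(191793) + 9197)^(1/3))/84) + C3*exp(x*(16/(21*sqrt(191793) + 9197)^(1/3) + 8 + (21*sqrt(191793) + 9197)^(1/3))/84)*cos(sqrt(3)*x*(-(21*sqrt(191793) + 9197)^(1/3) + 16/(21*sqrt(191793) + 9197)^(1/3))/84) + C4*exp(x*(-(21*sqrt(191793) + 9197)^(1/3) - 16/(21*sqrt(191793) + 9197)^(1/3) + 4)/42) - x^3/6 - 3*x^2/5 - 8*x/7


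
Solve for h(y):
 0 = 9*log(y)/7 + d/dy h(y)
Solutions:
 h(y) = C1 - 9*y*log(y)/7 + 9*y/7


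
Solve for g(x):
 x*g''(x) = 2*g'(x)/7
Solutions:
 g(x) = C1 + C2*x^(9/7)


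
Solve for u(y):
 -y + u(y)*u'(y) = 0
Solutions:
 u(y) = -sqrt(C1 + y^2)
 u(y) = sqrt(C1 + y^2)


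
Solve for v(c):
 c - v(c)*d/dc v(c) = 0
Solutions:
 v(c) = -sqrt(C1 + c^2)
 v(c) = sqrt(C1 + c^2)


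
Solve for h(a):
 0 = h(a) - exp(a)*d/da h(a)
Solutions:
 h(a) = C1*exp(-exp(-a))


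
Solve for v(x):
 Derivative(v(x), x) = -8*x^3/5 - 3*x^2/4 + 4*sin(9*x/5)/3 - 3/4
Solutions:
 v(x) = C1 - 2*x^4/5 - x^3/4 - 3*x/4 - 20*cos(9*x/5)/27


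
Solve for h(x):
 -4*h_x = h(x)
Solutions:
 h(x) = C1*exp(-x/4)


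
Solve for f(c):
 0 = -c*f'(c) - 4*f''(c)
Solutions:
 f(c) = C1 + C2*erf(sqrt(2)*c/4)


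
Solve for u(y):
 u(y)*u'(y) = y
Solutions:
 u(y) = -sqrt(C1 + y^2)
 u(y) = sqrt(C1 + y^2)


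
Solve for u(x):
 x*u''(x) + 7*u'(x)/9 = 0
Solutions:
 u(x) = C1 + C2*x^(2/9)


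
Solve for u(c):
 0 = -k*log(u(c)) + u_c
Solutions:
 li(u(c)) = C1 + c*k


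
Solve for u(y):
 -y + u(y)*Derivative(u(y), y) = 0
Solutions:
 u(y) = -sqrt(C1 + y^2)
 u(y) = sqrt(C1 + y^2)


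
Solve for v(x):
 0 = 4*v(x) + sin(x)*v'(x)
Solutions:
 v(x) = C1*(cos(x)^2 + 2*cos(x) + 1)/(cos(x)^2 - 2*cos(x) + 1)


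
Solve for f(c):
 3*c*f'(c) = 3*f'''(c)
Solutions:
 f(c) = C1 + Integral(C2*airyai(c) + C3*airybi(c), c)


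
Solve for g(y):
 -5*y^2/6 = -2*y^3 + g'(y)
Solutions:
 g(y) = C1 + y^4/2 - 5*y^3/18


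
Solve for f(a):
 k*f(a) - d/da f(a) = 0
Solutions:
 f(a) = C1*exp(a*k)


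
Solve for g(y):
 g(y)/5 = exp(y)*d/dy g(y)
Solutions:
 g(y) = C1*exp(-exp(-y)/5)


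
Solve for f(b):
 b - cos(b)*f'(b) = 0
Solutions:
 f(b) = C1 + Integral(b/cos(b), b)


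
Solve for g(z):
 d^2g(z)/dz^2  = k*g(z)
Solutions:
 g(z) = C1*exp(-sqrt(k)*z) + C2*exp(sqrt(k)*z)


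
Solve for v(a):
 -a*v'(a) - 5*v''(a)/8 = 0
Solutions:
 v(a) = C1 + C2*erf(2*sqrt(5)*a/5)


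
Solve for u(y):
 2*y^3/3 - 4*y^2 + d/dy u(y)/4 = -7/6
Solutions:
 u(y) = C1 - 2*y^4/3 + 16*y^3/3 - 14*y/3


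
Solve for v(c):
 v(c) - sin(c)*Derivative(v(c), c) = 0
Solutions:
 v(c) = C1*sqrt(cos(c) - 1)/sqrt(cos(c) + 1)


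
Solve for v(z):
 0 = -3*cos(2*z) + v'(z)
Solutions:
 v(z) = C1 + 3*sin(2*z)/2


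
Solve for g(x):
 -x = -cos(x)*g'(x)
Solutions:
 g(x) = C1 + Integral(x/cos(x), x)


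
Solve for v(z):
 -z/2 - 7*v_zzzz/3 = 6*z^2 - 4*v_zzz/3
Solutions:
 v(z) = C1 + C2*z + C3*z^2 + C4*exp(4*z/7) + 3*z^5/40 + 43*z^4/64 + 301*z^3/64


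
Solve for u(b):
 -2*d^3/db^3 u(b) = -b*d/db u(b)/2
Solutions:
 u(b) = C1 + Integral(C2*airyai(2^(1/3)*b/2) + C3*airybi(2^(1/3)*b/2), b)


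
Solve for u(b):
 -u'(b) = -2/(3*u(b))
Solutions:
 u(b) = -sqrt(C1 + 12*b)/3
 u(b) = sqrt(C1 + 12*b)/3


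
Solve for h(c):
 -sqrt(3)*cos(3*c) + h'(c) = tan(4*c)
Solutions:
 h(c) = C1 - log(cos(4*c))/4 + sqrt(3)*sin(3*c)/3


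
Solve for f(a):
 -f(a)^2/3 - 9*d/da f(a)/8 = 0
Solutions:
 f(a) = 27/(C1 + 8*a)


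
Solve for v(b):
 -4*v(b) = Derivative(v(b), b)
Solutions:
 v(b) = C1*exp(-4*b)


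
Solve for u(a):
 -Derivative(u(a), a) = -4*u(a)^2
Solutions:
 u(a) = -1/(C1 + 4*a)


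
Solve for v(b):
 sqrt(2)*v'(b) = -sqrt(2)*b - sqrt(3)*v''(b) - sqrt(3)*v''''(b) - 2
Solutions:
 v(b) = C1 + C2*exp(2^(1/6)*sqrt(3)*b*(-2/(3 + sqrt(11))^(1/3) + 2^(2/3)*(3 + sqrt(11))^(1/3))/12)*sin(2^(1/6)*b*(2/(3 + sqrt(11))^(1/3) + 2^(2/3)*(3 + sqrt(11))^(1/3))/4) + C3*exp(2^(1/6)*sqrt(3)*b*(-2/(3 + sqrt(11))^(1/3) + 2^(2/3)*(3 + sqrt(11))^(1/3))/12)*cos(2^(1/6)*b*(2/(3 + sqrt(11))^(1/3) + 2^(2/3)*(3 + sqrt(11))^(1/3))/4) + C4*exp(-2^(1/6)*sqrt(3)*b*(-2/(3 + sqrt(11))^(1/3) + 2^(2/3)*(3 + sqrt(11))^(1/3))/6) - b^2/2 - sqrt(2)*b + sqrt(6)*b/2


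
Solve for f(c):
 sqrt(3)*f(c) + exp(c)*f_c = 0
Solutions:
 f(c) = C1*exp(sqrt(3)*exp(-c))


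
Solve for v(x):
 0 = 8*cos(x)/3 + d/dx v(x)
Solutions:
 v(x) = C1 - 8*sin(x)/3


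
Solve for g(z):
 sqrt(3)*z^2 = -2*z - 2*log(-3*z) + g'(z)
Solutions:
 g(z) = C1 + sqrt(3)*z^3/3 + z^2 + 2*z*log(-z) + 2*z*(-1 + log(3))


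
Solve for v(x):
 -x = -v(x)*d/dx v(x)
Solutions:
 v(x) = -sqrt(C1 + x^2)
 v(x) = sqrt(C1 + x^2)


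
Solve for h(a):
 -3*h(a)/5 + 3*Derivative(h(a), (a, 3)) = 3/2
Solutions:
 h(a) = C3*exp(5^(2/3)*a/5) + (C1*sin(sqrt(3)*5^(2/3)*a/10) + C2*cos(sqrt(3)*5^(2/3)*a/10))*exp(-5^(2/3)*a/10) - 5/2


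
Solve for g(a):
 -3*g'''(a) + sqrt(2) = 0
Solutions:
 g(a) = C1 + C2*a + C3*a^2 + sqrt(2)*a^3/18


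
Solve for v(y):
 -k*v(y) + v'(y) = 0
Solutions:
 v(y) = C1*exp(k*y)


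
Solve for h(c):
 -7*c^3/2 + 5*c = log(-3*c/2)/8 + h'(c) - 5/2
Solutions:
 h(c) = C1 - 7*c^4/8 + 5*c^2/2 - c*log(-c)/8 + c*(-log(3) + log(2) + 21)/8


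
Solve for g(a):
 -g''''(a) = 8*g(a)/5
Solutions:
 g(a) = (C1*sin(2^(1/4)*5^(3/4)*a/5) + C2*cos(2^(1/4)*5^(3/4)*a/5))*exp(-2^(1/4)*5^(3/4)*a/5) + (C3*sin(2^(1/4)*5^(3/4)*a/5) + C4*cos(2^(1/4)*5^(3/4)*a/5))*exp(2^(1/4)*5^(3/4)*a/5)


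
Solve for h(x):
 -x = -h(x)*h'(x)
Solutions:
 h(x) = -sqrt(C1 + x^2)
 h(x) = sqrt(C1 + x^2)


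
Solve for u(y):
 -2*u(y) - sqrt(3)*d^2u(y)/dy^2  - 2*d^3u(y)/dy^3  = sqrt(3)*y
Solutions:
 u(y) = C1*exp(y*(-2*sqrt(3) + 3^(2/3)/(sqrt(3) + 36 + sqrt(-3 + (sqrt(3) + 36)^2))^(1/3) + 3^(1/3)*(sqrt(3) + 36 + sqrt(-3 + (sqrt(3) + 36)^2))^(1/3))/12)*sin(sqrt(3)*y*(-(3*sqrt(3) + 108 + 4*sqrt(-27/16 + (3*sqrt(3)/4 + 27)^2))^(1/3) + 3/(3*sqrt(3) + 108 + 4*sqrt(-27/16 + (3*sqrt(3)/4 + 27)^2))^(1/3))/12) + C2*exp(y*(-2*sqrt(3) + 3^(2/3)/(sqrt(3) + 36 + sqrt(-3 + (sqrt(3) + 36)^2))^(1/3) + 3^(1/3)*(sqrt(3) + 36 + sqrt(-3 + (sqrt(3) + 36)^2))^(1/3))/12)*cos(sqrt(3)*y*(-(3*sqrt(3) + 108 + 4*sqrt(-27/16 + (3*sqrt(3)/4 + 27)^2))^(1/3) + 3/(3*sqrt(3) + 108 + 4*sqrt(-27/16 + (3*sqrt(3)/4 + 27)^2))^(1/3))/12) + C3*exp(-y*(3^(2/3)/(sqrt(3) + 36 + sqrt(-3 + (sqrt(3) + 36)^2))^(1/3) + sqrt(3) + 3^(1/3)*(sqrt(3) + 36 + sqrt(-3 + (sqrt(3) + 36)^2))^(1/3))/6) - sqrt(3)*y/2


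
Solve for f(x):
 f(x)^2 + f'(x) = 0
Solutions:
 f(x) = 1/(C1 + x)


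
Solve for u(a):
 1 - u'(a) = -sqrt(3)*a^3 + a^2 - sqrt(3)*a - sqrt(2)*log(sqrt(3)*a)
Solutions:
 u(a) = C1 + sqrt(3)*a^4/4 - a^3/3 + sqrt(3)*a^2/2 + sqrt(2)*a*log(a) - sqrt(2)*a + sqrt(2)*a*log(3)/2 + a


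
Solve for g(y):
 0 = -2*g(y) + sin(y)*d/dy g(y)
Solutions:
 g(y) = C1*(cos(y) - 1)/(cos(y) + 1)


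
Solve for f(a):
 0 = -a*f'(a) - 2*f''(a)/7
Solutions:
 f(a) = C1 + C2*erf(sqrt(7)*a/2)


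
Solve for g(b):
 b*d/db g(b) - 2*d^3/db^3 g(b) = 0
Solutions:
 g(b) = C1 + Integral(C2*airyai(2^(2/3)*b/2) + C3*airybi(2^(2/3)*b/2), b)


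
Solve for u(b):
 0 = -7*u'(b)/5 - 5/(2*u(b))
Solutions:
 u(b) = -sqrt(C1 - 175*b)/7
 u(b) = sqrt(C1 - 175*b)/7


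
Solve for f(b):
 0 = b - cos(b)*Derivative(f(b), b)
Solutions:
 f(b) = C1 + Integral(b/cos(b), b)


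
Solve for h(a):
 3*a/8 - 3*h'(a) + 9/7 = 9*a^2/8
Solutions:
 h(a) = C1 - a^3/8 + a^2/16 + 3*a/7


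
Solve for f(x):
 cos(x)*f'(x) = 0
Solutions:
 f(x) = C1


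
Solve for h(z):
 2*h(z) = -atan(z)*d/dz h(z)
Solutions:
 h(z) = C1*exp(-2*Integral(1/atan(z), z))


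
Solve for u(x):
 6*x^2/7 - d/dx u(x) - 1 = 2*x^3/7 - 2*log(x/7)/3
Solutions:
 u(x) = C1 - x^4/14 + 2*x^3/7 + 2*x*log(x)/3 - 5*x/3 - 2*x*log(7)/3


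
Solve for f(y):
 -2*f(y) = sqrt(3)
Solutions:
 f(y) = -sqrt(3)/2


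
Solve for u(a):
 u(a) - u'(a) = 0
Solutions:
 u(a) = C1*exp(a)


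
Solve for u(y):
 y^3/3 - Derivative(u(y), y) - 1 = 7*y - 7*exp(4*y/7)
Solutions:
 u(y) = C1 + y^4/12 - 7*y^2/2 - y + 49*exp(4*y/7)/4


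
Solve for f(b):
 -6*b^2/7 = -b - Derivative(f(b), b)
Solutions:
 f(b) = C1 + 2*b^3/7 - b^2/2


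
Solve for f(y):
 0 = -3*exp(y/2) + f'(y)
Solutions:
 f(y) = C1 + 6*exp(y/2)


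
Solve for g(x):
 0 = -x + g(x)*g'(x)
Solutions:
 g(x) = -sqrt(C1 + x^2)
 g(x) = sqrt(C1 + x^2)


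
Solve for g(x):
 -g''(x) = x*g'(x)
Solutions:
 g(x) = C1 + C2*erf(sqrt(2)*x/2)


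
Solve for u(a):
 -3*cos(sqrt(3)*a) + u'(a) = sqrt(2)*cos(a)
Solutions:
 u(a) = C1 + sqrt(2)*sin(a) + sqrt(3)*sin(sqrt(3)*a)


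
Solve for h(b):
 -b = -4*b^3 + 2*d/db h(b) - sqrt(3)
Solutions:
 h(b) = C1 + b^4/2 - b^2/4 + sqrt(3)*b/2


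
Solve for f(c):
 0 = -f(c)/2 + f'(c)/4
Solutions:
 f(c) = C1*exp(2*c)


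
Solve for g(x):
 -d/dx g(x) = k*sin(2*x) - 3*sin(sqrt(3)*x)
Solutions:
 g(x) = C1 + k*cos(2*x)/2 - sqrt(3)*cos(sqrt(3)*x)


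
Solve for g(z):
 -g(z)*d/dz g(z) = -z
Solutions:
 g(z) = -sqrt(C1 + z^2)
 g(z) = sqrt(C1 + z^2)


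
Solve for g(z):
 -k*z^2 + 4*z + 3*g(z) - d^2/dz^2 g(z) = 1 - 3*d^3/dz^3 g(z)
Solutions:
 g(z) = C1*exp(z*(2*2^(1/3)/(135*sqrt(29) + 727)^(1/3) + 4 + 2^(2/3)*(135*sqrt(29) + 727)^(1/3))/36)*sin(2^(1/3)*sqrt(3)*z*(-2^(1/3)*(135*sqrt(29) + 727)^(1/3) + 2/(135*sqrt(29) + 727)^(1/3))/36) + C2*exp(z*(2*2^(1/3)/(135*sqrt(29) + 727)^(1/3) + 4 + 2^(2/3)*(135*sqrt(29) + 727)^(1/3))/36)*cos(2^(1/3)*sqrt(3)*z*(-2^(1/3)*(135*sqrt(29) + 727)^(1/3) + 2/(135*sqrt(29) + 727)^(1/3))/36) + C3*exp(z*(-2^(2/3)*(135*sqrt(29) + 727)^(1/3) - 2*2^(1/3)/(135*sqrt(29) + 727)^(1/3) + 2)/18) + k*z^2/3 + 2*k/9 - 4*z/3 + 1/3


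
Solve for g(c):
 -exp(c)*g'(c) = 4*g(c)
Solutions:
 g(c) = C1*exp(4*exp(-c))


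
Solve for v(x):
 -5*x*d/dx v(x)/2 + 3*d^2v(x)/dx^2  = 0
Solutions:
 v(x) = C1 + C2*erfi(sqrt(15)*x/6)


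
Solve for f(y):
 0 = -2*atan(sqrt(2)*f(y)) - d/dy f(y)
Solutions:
 Integral(1/atan(sqrt(2)*_y), (_y, f(y))) = C1 - 2*y


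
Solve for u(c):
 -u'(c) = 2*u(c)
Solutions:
 u(c) = C1*exp(-2*c)


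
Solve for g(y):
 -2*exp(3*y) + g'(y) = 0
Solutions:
 g(y) = C1 + 2*exp(3*y)/3


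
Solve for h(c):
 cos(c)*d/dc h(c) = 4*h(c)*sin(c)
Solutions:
 h(c) = C1/cos(c)^4


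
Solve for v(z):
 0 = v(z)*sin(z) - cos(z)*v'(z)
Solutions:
 v(z) = C1/cos(z)


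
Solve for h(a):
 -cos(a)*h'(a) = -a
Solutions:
 h(a) = C1 + Integral(a/cos(a), a)


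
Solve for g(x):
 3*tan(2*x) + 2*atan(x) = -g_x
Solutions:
 g(x) = C1 - 2*x*atan(x) + log(x^2 + 1) + 3*log(cos(2*x))/2


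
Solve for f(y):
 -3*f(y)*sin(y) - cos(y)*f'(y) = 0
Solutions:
 f(y) = C1*cos(y)^3


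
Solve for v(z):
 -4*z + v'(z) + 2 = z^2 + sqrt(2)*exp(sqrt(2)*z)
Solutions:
 v(z) = C1 + z^3/3 + 2*z^2 - 2*z + exp(sqrt(2)*z)


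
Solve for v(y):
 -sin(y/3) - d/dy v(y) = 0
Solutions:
 v(y) = C1 + 3*cos(y/3)


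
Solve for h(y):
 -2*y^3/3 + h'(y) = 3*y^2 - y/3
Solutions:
 h(y) = C1 + y^4/6 + y^3 - y^2/6


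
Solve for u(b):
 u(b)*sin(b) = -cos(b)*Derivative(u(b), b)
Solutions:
 u(b) = C1*cos(b)


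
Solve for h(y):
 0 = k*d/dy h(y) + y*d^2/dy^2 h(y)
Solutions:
 h(y) = C1 + y^(1 - re(k))*(C2*sin(log(y)*Abs(im(k))) + C3*cos(log(y)*im(k)))


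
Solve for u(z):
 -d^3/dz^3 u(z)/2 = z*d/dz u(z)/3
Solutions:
 u(z) = C1 + Integral(C2*airyai(-2^(1/3)*3^(2/3)*z/3) + C3*airybi(-2^(1/3)*3^(2/3)*z/3), z)


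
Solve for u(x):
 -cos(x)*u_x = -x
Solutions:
 u(x) = C1 + Integral(x/cos(x), x)


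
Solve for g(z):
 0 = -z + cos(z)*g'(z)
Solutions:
 g(z) = C1 + Integral(z/cos(z), z)


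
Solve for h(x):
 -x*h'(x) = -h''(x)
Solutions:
 h(x) = C1 + C2*erfi(sqrt(2)*x/2)


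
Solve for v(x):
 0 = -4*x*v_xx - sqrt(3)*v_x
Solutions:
 v(x) = C1 + C2*x^(1 - sqrt(3)/4)


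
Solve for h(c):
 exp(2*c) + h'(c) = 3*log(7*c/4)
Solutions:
 h(c) = C1 + 3*c*log(c) + 3*c*(-2*log(2) - 1 + log(7)) - exp(2*c)/2


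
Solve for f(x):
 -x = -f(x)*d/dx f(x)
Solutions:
 f(x) = -sqrt(C1 + x^2)
 f(x) = sqrt(C1 + x^2)


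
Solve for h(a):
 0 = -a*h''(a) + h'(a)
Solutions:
 h(a) = C1 + C2*a^2


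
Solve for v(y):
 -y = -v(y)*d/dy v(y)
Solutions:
 v(y) = -sqrt(C1 + y^2)
 v(y) = sqrt(C1 + y^2)


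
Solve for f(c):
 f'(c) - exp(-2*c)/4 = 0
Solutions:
 f(c) = C1 - exp(-2*c)/8


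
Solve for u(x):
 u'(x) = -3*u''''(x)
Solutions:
 u(x) = C1 + C4*exp(-3^(2/3)*x/3) + (C2*sin(3^(1/6)*x/2) + C3*cos(3^(1/6)*x/2))*exp(3^(2/3)*x/6)


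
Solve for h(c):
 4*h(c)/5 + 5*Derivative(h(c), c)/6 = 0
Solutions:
 h(c) = C1*exp(-24*c/25)


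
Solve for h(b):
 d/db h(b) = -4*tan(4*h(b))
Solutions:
 h(b) = -asin(C1*exp(-16*b))/4 + pi/4
 h(b) = asin(C1*exp(-16*b))/4


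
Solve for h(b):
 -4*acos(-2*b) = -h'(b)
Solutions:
 h(b) = C1 + 4*b*acos(-2*b) + 2*sqrt(1 - 4*b^2)


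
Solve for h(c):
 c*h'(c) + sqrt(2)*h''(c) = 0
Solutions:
 h(c) = C1 + C2*erf(2^(1/4)*c/2)


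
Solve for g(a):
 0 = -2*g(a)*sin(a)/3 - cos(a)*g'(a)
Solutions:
 g(a) = C1*cos(a)^(2/3)


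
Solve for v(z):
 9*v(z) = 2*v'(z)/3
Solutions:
 v(z) = C1*exp(27*z/2)


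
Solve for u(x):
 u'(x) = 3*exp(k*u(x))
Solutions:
 u(x) = Piecewise((log(-1/(C1*k + 3*k*x))/k, Ne(k, 0)), (nan, True))
 u(x) = Piecewise((C1 + 3*x, Eq(k, 0)), (nan, True))


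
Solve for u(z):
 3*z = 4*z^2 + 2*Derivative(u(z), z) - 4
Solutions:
 u(z) = C1 - 2*z^3/3 + 3*z^2/4 + 2*z


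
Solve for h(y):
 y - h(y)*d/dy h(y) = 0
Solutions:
 h(y) = -sqrt(C1 + y^2)
 h(y) = sqrt(C1 + y^2)


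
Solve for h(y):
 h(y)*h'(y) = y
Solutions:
 h(y) = -sqrt(C1 + y^2)
 h(y) = sqrt(C1 + y^2)


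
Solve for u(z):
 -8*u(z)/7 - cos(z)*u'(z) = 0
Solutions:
 u(z) = C1*(sin(z) - 1)^(4/7)/(sin(z) + 1)^(4/7)


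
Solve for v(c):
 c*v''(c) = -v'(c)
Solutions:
 v(c) = C1 + C2*log(c)


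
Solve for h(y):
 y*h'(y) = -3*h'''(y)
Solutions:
 h(y) = C1 + Integral(C2*airyai(-3^(2/3)*y/3) + C3*airybi(-3^(2/3)*y/3), y)


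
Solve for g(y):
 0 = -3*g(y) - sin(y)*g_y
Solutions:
 g(y) = C1*(cos(y) + 1)^(3/2)/(cos(y) - 1)^(3/2)


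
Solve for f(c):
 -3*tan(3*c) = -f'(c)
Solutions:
 f(c) = C1 - log(cos(3*c))


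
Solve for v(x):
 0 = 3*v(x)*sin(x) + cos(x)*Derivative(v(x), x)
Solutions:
 v(x) = C1*cos(x)^3


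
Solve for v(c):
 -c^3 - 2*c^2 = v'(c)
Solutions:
 v(c) = C1 - c^4/4 - 2*c^3/3


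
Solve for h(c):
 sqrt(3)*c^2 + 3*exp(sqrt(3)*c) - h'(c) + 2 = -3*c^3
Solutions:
 h(c) = C1 + 3*c^4/4 + sqrt(3)*c^3/3 + 2*c + sqrt(3)*exp(sqrt(3)*c)


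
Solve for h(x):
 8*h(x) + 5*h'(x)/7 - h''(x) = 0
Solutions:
 h(x) = C1*exp(x*(5 - 3*sqrt(177))/14) + C2*exp(x*(5 + 3*sqrt(177))/14)


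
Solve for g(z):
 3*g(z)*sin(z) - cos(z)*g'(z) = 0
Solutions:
 g(z) = C1/cos(z)^3


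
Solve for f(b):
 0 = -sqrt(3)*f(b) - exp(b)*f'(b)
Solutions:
 f(b) = C1*exp(sqrt(3)*exp(-b))


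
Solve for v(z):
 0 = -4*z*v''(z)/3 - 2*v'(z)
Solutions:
 v(z) = C1 + C2/sqrt(z)


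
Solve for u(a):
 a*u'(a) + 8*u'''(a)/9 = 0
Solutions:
 u(a) = C1 + Integral(C2*airyai(-3^(2/3)*a/2) + C3*airybi(-3^(2/3)*a/2), a)


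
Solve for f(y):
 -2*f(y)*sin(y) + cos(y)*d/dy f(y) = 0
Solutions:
 f(y) = C1/cos(y)^2


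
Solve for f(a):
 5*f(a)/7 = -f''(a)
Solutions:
 f(a) = C1*sin(sqrt(35)*a/7) + C2*cos(sqrt(35)*a/7)


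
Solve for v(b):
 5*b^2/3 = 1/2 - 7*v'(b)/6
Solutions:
 v(b) = C1 - 10*b^3/21 + 3*b/7


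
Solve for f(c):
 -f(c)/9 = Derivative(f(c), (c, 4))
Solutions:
 f(c) = (C1*sin(sqrt(6)*c/6) + C2*cos(sqrt(6)*c/6))*exp(-sqrt(6)*c/6) + (C3*sin(sqrt(6)*c/6) + C4*cos(sqrt(6)*c/6))*exp(sqrt(6)*c/6)


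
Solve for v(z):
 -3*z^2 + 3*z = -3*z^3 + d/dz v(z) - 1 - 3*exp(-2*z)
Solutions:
 v(z) = C1 + 3*z^4/4 - z^3 + 3*z^2/2 + z - 3*exp(-2*z)/2


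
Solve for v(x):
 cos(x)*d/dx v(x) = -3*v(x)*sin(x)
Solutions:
 v(x) = C1*cos(x)^3


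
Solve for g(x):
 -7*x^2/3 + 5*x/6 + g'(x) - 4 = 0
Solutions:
 g(x) = C1 + 7*x^3/9 - 5*x^2/12 + 4*x


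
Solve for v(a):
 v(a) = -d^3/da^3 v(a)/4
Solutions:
 v(a) = C3*exp(-2^(2/3)*a) + (C1*sin(2^(2/3)*sqrt(3)*a/2) + C2*cos(2^(2/3)*sqrt(3)*a/2))*exp(2^(2/3)*a/2)


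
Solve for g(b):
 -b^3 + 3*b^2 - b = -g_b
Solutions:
 g(b) = C1 + b^4/4 - b^3 + b^2/2


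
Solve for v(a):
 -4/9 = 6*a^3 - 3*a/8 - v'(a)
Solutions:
 v(a) = C1 + 3*a^4/2 - 3*a^2/16 + 4*a/9


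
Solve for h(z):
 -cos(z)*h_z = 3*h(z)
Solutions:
 h(z) = C1*(sin(z) - 1)^(3/2)/(sin(z) + 1)^(3/2)


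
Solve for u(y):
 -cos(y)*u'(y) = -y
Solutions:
 u(y) = C1 + Integral(y/cos(y), y)


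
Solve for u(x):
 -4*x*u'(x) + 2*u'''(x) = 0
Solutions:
 u(x) = C1 + Integral(C2*airyai(2^(1/3)*x) + C3*airybi(2^(1/3)*x), x)


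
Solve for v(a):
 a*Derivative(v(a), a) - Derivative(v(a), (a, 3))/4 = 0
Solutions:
 v(a) = C1 + Integral(C2*airyai(2^(2/3)*a) + C3*airybi(2^(2/3)*a), a)


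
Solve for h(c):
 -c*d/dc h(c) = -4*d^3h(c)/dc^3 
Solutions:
 h(c) = C1 + Integral(C2*airyai(2^(1/3)*c/2) + C3*airybi(2^(1/3)*c/2), c)


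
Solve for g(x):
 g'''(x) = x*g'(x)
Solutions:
 g(x) = C1 + Integral(C2*airyai(x) + C3*airybi(x), x)


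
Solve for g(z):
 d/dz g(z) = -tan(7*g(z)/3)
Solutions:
 g(z) = -3*asin(C1*exp(-7*z/3))/7 + 3*pi/7
 g(z) = 3*asin(C1*exp(-7*z/3))/7


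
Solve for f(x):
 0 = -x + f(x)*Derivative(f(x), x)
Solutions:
 f(x) = -sqrt(C1 + x^2)
 f(x) = sqrt(C1 + x^2)


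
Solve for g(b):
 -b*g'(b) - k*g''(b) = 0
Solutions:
 g(b) = C1 + C2*sqrt(k)*erf(sqrt(2)*b*sqrt(1/k)/2)


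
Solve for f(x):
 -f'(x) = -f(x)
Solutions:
 f(x) = C1*exp(x)


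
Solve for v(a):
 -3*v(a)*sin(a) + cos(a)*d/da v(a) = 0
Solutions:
 v(a) = C1/cos(a)^3


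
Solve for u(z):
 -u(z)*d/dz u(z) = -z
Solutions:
 u(z) = -sqrt(C1 + z^2)
 u(z) = sqrt(C1 + z^2)


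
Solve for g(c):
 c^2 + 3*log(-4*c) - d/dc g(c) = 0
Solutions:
 g(c) = C1 + c^3/3 + 3*c*log(-c) + 3*c*(-1 + 2*log(2))


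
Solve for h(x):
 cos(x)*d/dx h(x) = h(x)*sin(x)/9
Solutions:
 h(x) = C1/cos(x)^(1/9)


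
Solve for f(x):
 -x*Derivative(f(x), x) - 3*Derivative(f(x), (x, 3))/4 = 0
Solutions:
 f(x) = C1 + Integral(C2*airyai(-6^(2/3)*x/3) + C3*airybi(-6^(2/3)*x/3), x)


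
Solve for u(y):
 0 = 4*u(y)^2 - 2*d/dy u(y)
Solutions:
 u(y) = -1/(C1 + 2*y)


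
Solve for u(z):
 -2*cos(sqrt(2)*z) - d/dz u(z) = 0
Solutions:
 u(z) = C1 - sqrt(2)*sin(sqrt(2)*z)


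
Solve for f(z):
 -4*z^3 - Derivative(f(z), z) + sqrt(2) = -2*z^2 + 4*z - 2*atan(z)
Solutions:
 f(z) = C1 - z^4 + 2*z^3/3 - 2*z^2 + 2*z*atan(z) + sqrt(2)*z - log(z^2 + 1)


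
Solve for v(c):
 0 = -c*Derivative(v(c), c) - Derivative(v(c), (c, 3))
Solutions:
 v(c) = C1 + Integral(C2*airyai(-c) + C3*airybi(-c), c)


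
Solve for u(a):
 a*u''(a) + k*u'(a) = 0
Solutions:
 u(a) = C1 + a^(1 - re(k))*(C2*sin(log(a)*Abs(im(k))) + C3*cos(log(a)*im(k)))


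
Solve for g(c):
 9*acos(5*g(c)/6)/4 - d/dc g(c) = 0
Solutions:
 Integral(1/acos(5*_y/6), (_y, g(c))) = C1 + 9*c/4


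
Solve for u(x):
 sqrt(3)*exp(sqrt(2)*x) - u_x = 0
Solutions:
 u(x) = C1 + sqrt(6)*exp(sqrt(2)*x)/2


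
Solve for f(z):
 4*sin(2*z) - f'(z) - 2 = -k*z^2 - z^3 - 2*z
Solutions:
 f(z) = C1 + k*z^3/3 + z^4/4 + z^2 - 2*z - 2*cos(2*z)


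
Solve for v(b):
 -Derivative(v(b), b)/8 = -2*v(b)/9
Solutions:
 v(b) = C1*exp(16*b/9)


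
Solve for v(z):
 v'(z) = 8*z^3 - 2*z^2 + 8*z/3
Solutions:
 v(z) = C1 + 2*z^4 - 2*z^3/3 + 4*z^2/3


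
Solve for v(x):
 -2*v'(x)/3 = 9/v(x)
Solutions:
 v(x) = -sqrt(C1 - 27*x)
 v(x) = sqrt(C1 - 27*x)


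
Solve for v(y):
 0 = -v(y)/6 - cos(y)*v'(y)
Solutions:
 v(y) = C1*(sin(y) - 1)^(1/12)/(sin(y) + 1)^(1/12)


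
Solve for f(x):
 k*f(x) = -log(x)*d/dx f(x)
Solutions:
 f(x) = C1*exp(-k*li(x))


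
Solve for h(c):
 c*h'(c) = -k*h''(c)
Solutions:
 h(c) = C1 + C2*sqrt(k)*erf(sqrt(2)*c*sqrt(1/k)/2)


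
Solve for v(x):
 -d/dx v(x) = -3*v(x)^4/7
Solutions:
 v(x) = 7^(1/3)*(-1/(C1 + 9*x))^(1/3)
 v(x) = 7^(1/3)*(-1/(C1 + 3*x))^(1/3)*(-3^(2/3) - 3*3^(1/6)*I)/6
 v(x) = 7^(1/3)*(-1/(C1 + 3*x))^(1/3)*(-3^(2/3) + 3*3^(1/6)*I)/6


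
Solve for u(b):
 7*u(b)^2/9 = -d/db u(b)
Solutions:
 u(b) = 9/(C1 + 7*b)


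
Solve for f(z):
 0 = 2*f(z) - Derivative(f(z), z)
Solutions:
 f(z) = C1*exp(2*z)


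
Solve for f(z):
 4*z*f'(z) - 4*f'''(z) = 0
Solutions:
 f(z) = C1 + Integral(C2*airyai(z) + C3*airybi(z), z)


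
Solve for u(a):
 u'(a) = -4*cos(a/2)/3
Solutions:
 u(a) = C1 - 8*sin(a/2)/3


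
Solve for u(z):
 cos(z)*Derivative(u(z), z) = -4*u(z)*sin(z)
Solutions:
 u(z) = C1*cos(z)^4


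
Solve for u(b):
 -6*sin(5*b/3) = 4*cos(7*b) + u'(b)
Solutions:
 u(b) = C1 - 4*sin(7*b)/7 + 18*cos(5*b/3)/5


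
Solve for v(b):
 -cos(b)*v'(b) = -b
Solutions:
 v(b) = C1 + Integral(b/cos(b), b)


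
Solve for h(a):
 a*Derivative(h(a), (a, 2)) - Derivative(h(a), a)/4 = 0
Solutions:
 h(a) = C1 + C2*a^(5/4)


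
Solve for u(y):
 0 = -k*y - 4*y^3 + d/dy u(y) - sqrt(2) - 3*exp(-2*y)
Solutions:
 u(y) = C1 + k*y^2/2 + y^4 + sqrt(2)*y - 3*exp(-2*y)/2


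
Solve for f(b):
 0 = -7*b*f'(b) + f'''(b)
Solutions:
 f(b) = C1 + Integral(C2*airyai(7^(1/3)*b) + C3*airybi(7^(1/3)*b), b)


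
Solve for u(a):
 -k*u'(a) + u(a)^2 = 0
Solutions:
 u(a) = -k/(C1*k + a)


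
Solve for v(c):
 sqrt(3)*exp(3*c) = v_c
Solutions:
 v(c) = C1 + sqrt(3)*exp(3*c)/3


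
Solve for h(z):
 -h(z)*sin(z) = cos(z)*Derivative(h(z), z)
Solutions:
 h(z) = C1*cos(z)


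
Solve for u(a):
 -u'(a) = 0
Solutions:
 u(a) = C1


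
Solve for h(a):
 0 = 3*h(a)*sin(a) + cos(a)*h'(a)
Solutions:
 h(a) = C1*cos(a)^3


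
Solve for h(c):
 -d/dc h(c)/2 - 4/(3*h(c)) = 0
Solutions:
 h(c) = -sqrt(C1 - 48*c)/3
 h(c) = sqrt(C1 - 48*c)/3


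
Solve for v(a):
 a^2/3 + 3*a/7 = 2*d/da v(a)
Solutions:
 v(a) = C1 + a^3/18 + 3*a^2/28


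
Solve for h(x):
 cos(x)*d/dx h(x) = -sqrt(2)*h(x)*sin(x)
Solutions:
 h(x) = C1*cos(x)^(sqrt(2))


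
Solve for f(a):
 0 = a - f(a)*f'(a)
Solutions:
 f(a) = -sqrt(C1 + a^2)
 f(a) = sqrt(C1 + a^2)


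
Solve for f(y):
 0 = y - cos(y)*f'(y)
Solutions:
 f(y) = C1 + Integral(y/cos(y), y)
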